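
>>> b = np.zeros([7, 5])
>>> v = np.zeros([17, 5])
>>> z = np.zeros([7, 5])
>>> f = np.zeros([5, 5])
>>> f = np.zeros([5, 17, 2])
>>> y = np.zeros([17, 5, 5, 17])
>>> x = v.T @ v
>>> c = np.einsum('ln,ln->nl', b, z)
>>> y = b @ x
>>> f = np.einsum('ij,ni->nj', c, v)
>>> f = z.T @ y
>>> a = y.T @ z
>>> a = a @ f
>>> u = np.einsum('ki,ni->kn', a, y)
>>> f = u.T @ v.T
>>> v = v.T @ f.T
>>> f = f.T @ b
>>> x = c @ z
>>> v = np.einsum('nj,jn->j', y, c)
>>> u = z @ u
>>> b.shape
(7, 5)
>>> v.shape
(5,)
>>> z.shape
(7, 5)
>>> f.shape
(17, 5)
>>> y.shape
(7, 5)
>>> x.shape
(5, 5)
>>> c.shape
(5, 7)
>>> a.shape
(5, 5)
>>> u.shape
(7, 7)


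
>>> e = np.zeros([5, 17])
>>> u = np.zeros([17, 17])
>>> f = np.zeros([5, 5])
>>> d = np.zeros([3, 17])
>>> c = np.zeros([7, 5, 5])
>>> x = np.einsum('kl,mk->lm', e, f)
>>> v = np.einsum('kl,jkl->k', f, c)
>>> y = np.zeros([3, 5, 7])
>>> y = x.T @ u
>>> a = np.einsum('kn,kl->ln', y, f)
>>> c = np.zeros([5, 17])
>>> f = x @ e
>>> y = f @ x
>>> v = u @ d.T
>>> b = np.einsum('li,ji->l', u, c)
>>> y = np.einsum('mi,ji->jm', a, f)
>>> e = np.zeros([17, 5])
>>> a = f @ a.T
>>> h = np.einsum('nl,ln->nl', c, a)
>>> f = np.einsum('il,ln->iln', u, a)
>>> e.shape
(17, 5)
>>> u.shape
(17, 17)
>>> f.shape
(17, 17, 5)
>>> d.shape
(3, 17)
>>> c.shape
(5, 17)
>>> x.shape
(17, 5)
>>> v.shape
(17, 3)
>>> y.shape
(17, 5)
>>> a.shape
(17, 5)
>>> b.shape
(17,)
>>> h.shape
(5, 17)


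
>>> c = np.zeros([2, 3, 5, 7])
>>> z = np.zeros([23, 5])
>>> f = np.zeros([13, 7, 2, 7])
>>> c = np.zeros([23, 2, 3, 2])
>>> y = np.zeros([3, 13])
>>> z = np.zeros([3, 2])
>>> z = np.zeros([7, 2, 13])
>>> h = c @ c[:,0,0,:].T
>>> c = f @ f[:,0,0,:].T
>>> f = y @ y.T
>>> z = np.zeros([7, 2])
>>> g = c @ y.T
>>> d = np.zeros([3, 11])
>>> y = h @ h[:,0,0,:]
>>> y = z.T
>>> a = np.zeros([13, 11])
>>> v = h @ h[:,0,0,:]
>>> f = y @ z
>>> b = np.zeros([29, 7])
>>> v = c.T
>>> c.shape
(13, 7, 2, 13)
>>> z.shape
(7, 2)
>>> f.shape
(2, 2)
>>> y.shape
(2, 7)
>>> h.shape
(23, 2, 3, 23)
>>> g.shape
(13, 7, 2, 3)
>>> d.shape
(3, 11)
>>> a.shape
(13, 11)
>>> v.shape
(13, 2, 7, 13)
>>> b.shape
(29, 7)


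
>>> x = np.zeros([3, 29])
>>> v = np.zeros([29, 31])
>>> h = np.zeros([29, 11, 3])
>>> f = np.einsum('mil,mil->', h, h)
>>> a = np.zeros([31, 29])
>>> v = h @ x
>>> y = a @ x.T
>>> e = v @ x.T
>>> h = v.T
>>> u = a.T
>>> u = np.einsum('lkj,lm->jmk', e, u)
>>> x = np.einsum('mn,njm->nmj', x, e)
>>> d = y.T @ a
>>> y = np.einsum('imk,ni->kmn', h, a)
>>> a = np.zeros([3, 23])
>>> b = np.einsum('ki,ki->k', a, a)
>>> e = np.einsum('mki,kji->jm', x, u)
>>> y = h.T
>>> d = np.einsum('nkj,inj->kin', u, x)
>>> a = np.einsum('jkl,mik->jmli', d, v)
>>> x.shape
(29, 3, 11)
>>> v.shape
(29, 11, 29)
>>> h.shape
(29, 11, 29)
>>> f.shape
()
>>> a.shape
(31, 29, 3, 11)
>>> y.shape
(29, 11, 29)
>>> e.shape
(31, 29)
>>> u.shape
(3, 31, 11)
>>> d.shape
(31, 29, 3)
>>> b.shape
(3,)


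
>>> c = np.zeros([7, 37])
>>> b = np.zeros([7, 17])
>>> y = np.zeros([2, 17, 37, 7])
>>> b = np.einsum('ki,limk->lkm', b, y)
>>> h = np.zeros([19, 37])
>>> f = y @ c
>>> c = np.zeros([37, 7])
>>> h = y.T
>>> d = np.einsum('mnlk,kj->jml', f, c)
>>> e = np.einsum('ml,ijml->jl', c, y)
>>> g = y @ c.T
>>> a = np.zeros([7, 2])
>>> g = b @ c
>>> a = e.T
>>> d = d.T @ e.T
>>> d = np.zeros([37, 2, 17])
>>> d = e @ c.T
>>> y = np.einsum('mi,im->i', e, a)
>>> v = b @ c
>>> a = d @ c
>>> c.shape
(37, 7)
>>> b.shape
(2, 7, 37)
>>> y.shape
(7,)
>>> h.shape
(7, 37, 17, 2)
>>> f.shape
(2, 17, 37, 37)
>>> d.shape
(17, 37)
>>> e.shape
(17, 7)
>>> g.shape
(2, 7, 7)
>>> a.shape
(17, 7)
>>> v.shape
(2, 7, 7)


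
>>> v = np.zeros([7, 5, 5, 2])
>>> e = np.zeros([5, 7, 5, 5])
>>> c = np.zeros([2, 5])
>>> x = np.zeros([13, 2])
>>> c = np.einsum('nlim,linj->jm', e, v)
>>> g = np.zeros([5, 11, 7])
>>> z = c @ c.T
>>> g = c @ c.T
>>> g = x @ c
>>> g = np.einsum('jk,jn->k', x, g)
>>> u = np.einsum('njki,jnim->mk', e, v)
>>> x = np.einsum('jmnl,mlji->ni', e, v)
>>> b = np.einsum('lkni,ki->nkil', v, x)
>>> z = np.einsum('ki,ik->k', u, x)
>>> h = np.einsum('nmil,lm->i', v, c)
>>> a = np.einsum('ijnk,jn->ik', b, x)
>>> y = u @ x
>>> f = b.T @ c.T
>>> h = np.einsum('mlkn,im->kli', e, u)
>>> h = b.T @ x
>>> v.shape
(7, 5, 5, 2)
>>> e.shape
(5, 7, 5, 5)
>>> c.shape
(2, 5)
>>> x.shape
(5, 2)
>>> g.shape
(2,)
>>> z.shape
(2,)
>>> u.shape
(2, 5)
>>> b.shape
(5, 5, 2, 7)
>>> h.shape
(7, 2, 5, 2)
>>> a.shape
(5, 7)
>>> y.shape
(2, 2)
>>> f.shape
(7, 2, 5, 2)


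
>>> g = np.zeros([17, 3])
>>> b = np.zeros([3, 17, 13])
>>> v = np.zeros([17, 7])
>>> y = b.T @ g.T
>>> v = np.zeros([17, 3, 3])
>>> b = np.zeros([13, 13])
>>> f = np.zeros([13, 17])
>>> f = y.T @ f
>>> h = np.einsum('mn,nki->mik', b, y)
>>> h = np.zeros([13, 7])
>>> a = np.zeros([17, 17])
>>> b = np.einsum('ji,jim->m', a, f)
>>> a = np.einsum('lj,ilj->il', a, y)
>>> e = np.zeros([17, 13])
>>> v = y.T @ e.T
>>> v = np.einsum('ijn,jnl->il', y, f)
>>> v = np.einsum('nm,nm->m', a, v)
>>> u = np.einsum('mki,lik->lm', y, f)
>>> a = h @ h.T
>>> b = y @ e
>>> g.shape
(17, 3)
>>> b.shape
(13, 17, 13)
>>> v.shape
(17,)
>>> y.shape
(13, 17, 17)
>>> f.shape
(17, 17, 17)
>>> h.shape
(13, 7)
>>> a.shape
(13, 13)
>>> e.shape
(17, 13)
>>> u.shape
(17, 13)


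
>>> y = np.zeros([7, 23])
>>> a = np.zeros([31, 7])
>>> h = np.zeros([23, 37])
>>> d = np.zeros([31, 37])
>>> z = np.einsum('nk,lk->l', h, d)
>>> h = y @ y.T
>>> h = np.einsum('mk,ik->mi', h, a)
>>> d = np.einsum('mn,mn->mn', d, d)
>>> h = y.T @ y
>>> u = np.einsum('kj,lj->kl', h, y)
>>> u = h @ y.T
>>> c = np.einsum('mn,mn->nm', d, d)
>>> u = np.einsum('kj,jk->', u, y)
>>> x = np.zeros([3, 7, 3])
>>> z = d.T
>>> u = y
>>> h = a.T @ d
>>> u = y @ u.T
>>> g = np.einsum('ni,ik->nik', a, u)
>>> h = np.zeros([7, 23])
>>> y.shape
(7, 23)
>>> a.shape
(31, 7)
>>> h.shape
(7, 23)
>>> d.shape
(31, 37)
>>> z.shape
(37, 31)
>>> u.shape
(7, 7)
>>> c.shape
(37, 31)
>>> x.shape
(3, 7, 3)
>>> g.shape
(31, 7, 7)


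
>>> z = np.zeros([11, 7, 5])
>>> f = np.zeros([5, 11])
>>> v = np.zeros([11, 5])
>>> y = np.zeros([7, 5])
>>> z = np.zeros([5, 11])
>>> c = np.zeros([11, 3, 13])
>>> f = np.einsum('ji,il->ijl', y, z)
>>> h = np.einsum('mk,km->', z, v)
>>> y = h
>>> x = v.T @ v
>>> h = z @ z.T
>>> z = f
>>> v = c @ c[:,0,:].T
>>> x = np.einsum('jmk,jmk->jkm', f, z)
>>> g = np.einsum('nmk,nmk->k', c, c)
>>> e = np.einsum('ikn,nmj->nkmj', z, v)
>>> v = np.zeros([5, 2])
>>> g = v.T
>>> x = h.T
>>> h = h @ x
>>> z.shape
(5, 7, 11)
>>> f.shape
(5, 7, 11)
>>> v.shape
(5, 2)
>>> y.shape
()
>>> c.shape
(11, 3, 13)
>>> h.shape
(5, 5)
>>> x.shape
(5, 5)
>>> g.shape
(2, 5)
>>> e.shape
(11, 7, 3, 11)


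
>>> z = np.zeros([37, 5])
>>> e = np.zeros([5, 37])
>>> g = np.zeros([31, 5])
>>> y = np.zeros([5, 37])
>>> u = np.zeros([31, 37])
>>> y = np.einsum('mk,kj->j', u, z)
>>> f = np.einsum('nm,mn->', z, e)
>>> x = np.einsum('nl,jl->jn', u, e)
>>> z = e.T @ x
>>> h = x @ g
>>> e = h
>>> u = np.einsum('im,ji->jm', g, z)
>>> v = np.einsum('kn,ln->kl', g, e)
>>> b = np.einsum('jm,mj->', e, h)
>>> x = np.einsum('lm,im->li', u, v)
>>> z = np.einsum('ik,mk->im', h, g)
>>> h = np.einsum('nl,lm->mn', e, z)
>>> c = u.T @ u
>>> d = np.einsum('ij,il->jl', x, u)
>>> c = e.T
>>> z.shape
(5, 31)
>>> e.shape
(5, 5)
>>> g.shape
(31, 5)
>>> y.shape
(5,)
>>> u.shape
(37, 5)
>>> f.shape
()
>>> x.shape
(37, 31)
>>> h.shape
(31, 5)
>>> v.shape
(31, 5)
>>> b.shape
()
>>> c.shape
(5, 5)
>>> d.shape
(31, 5)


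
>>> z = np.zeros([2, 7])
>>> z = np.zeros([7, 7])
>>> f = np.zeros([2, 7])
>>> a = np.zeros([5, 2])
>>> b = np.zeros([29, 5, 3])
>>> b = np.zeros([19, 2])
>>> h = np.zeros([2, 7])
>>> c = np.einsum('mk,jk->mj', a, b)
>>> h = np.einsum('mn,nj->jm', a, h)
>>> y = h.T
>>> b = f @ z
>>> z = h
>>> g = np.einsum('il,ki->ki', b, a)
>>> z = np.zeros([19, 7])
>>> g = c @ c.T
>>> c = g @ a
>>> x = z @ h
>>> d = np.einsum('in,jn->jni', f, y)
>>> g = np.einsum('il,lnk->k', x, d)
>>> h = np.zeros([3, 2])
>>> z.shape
(19, 7)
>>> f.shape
(2, 7)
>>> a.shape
(5, 2)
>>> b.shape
(2, 7)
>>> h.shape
(3, 2)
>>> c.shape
(5, 2)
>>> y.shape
(5, 7)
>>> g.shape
(2,)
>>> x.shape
(19, 5)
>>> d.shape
(5, 7, 2)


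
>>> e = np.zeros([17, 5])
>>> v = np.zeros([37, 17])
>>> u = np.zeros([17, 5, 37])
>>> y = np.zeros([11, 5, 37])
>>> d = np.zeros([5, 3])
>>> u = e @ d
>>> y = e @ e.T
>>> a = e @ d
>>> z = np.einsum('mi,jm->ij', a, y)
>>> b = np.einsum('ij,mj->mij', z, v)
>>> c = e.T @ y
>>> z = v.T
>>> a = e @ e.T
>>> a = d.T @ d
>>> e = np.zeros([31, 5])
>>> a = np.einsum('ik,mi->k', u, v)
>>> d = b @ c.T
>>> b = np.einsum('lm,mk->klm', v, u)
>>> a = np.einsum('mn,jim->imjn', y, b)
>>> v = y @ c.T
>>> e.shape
(31, 5)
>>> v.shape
(17, 5)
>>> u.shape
(17, 3)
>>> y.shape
(17, 17)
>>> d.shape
(37, 3, 5)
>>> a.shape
(37, 17, 3, 17)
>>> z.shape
(17, 37)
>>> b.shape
(3, 37, 17)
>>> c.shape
(5, 17)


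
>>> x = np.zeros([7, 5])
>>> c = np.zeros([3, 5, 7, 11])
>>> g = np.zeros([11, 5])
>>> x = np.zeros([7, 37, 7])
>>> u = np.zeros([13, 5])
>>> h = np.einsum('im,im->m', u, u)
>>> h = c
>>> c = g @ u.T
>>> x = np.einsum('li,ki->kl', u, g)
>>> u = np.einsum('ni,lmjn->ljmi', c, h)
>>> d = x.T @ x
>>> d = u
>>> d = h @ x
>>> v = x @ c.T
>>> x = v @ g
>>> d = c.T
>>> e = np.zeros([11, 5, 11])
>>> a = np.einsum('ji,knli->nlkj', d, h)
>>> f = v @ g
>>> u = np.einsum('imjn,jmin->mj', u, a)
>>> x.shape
(11, 5)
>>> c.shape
(11, 13)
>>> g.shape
(11, 5)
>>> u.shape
(7, 5)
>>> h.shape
(3, 5, 7, 11)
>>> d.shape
(13, 11)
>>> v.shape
(11, 11)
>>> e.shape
(11, 5, 11)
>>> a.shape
(5, 7, 3, 13)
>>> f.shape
(11, 5)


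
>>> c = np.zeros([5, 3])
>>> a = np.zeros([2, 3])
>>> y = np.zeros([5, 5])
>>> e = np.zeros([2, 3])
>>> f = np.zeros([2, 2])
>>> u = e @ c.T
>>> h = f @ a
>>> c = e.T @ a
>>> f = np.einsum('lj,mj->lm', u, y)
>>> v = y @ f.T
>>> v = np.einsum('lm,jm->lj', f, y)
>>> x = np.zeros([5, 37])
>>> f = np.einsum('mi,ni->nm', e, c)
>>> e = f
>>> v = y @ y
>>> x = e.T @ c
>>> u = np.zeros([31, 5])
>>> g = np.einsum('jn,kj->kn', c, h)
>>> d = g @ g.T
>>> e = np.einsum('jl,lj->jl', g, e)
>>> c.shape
(3, 3)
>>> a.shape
(2, 3)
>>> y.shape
(5, 5)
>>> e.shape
(2, 3)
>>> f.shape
(3, 2)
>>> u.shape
(31, 5)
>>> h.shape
(2, 3)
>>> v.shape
(5, 5)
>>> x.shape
(2, 3)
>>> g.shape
(2, 3)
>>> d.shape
(2, 2)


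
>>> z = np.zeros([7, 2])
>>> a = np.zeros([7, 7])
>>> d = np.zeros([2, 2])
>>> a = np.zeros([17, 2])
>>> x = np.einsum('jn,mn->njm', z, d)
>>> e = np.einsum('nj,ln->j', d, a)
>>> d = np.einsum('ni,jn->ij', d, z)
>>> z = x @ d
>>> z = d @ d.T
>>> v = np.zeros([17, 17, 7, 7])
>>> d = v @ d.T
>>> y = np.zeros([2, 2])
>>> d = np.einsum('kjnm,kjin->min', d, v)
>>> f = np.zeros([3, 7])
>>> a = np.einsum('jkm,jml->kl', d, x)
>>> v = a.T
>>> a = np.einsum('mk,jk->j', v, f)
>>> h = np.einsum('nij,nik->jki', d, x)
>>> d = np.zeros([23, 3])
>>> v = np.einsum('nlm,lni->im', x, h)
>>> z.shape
(2, 2)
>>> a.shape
(3,)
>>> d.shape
(23, 3)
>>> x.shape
(2, 7, 2)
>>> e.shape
(2,)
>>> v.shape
(7, 2)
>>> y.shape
(2, 2)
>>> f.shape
(3, 7)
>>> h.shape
(7, 2, 7)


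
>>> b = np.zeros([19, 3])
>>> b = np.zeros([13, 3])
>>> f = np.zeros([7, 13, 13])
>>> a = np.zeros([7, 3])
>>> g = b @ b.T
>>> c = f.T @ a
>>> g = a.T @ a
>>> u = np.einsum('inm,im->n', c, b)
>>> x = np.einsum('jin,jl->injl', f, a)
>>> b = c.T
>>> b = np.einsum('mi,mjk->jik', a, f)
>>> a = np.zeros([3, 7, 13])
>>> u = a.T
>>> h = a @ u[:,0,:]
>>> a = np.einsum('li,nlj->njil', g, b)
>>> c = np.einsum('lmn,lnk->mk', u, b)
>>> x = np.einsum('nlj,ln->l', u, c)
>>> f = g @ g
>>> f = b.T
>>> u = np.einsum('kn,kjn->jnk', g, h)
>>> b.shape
(13, 3, 13)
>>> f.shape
(13, 3, 13)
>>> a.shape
(13, 13, 3, 3)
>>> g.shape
(3, 3)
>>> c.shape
(7, 13)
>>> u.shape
(7, 3, 3)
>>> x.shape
(7,)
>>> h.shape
(3, 7, 3)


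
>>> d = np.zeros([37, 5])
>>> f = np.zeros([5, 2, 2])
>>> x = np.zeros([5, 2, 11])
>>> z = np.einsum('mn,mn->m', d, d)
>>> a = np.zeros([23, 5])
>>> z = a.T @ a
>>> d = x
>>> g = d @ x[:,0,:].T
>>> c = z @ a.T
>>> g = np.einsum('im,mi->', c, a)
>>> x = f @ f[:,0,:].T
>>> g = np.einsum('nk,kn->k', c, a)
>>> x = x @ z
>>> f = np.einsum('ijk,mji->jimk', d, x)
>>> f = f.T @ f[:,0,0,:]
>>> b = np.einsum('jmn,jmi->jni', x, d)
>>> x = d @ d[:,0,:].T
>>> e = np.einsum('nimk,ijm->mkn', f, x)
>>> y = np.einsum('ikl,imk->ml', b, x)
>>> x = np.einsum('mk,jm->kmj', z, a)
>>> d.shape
(5, 2, 11)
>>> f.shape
(11, 5, 5, 11)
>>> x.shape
(5, 5, 23)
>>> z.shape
(5, 5)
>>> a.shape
(23, 5)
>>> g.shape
(23,)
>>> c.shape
(5, 23)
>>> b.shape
(5, 5, 11)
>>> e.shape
(5, 11, 11)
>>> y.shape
(2, 11)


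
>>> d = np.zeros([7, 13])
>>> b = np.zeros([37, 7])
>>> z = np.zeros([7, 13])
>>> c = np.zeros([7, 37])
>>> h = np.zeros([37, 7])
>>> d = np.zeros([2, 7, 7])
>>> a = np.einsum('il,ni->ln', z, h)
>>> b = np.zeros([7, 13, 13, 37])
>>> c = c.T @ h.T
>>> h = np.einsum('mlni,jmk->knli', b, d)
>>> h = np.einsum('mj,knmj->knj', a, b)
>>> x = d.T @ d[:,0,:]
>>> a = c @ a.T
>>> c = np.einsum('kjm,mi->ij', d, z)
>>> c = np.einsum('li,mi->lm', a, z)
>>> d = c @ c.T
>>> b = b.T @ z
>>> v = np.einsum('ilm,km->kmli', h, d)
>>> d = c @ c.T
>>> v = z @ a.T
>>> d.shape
(37, 37)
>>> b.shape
(37, 13, 13, 13)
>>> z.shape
(7, 13)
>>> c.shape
(37, 7)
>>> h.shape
(7, 13, 37)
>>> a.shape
(37, 13)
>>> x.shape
(7, 7, 7)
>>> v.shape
(7, 37)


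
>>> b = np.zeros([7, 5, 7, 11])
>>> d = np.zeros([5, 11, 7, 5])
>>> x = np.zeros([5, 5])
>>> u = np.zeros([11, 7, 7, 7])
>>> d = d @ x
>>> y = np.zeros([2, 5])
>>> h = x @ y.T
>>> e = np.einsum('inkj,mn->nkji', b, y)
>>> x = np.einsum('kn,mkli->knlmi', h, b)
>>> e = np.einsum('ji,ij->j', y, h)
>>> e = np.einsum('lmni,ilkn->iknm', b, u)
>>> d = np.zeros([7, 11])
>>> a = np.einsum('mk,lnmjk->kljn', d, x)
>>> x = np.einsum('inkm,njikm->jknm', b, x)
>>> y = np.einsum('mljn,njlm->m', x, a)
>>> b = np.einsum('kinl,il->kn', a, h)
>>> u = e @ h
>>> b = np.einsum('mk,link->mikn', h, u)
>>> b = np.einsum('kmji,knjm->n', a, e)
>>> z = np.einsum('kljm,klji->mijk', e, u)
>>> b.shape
(7,)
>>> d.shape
(7, 11)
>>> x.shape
(2, 7, 5, 11)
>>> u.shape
(11, 7, 7, 2)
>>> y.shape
(2,)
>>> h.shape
(5, 2)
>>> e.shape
(11, 7, 7, 5)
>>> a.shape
(11, 5, 7, 2)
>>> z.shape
(5, 2, 7, 11)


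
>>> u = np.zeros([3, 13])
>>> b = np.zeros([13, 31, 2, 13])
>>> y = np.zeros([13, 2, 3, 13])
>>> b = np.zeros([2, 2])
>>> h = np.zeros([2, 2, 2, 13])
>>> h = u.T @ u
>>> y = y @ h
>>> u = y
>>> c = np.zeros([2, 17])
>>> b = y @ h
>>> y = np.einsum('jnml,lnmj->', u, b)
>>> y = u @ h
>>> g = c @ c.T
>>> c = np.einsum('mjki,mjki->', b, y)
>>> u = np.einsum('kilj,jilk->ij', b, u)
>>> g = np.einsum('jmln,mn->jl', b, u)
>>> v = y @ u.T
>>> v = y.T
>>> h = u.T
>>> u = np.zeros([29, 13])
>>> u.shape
(29, 13)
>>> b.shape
(13, 2, 3, 13)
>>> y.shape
(13, 2, 3, 13)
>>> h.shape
(13, 2)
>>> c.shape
()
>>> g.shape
(13, 3)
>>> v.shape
(13, 3, 2, 13)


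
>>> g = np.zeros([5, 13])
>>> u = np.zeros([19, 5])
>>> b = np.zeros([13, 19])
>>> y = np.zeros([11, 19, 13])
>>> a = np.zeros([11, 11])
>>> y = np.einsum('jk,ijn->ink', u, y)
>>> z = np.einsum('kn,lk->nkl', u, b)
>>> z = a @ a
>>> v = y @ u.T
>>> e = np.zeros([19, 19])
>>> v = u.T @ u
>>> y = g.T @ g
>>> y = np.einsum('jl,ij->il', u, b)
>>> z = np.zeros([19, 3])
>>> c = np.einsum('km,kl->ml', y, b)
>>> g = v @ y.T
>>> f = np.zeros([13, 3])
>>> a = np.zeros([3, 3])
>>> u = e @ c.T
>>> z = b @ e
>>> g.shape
(5, 13)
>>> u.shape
(19, 5)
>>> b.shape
(13, 19)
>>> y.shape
(13, 5)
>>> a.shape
(3, 3)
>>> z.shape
(13, 19)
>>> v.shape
(5, 5)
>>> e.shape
(19, 19)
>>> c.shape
(5, 19)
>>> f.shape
(13, 3)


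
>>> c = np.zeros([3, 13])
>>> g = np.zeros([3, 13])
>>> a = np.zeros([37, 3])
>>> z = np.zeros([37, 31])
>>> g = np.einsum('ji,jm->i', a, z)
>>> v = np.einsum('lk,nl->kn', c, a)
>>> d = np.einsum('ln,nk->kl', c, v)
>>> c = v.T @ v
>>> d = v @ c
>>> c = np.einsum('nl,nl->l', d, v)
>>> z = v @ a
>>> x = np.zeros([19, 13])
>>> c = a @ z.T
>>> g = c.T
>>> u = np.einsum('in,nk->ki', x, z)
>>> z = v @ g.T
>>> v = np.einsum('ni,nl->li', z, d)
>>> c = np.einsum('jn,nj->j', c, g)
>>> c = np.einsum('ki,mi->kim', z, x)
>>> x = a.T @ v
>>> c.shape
(13, 13, 19)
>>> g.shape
(13, 37)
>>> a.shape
(37, 3)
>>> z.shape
(13, 13)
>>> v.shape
(37, 13)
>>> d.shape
(13, 37)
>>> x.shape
(3, 13)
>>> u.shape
(3, 19)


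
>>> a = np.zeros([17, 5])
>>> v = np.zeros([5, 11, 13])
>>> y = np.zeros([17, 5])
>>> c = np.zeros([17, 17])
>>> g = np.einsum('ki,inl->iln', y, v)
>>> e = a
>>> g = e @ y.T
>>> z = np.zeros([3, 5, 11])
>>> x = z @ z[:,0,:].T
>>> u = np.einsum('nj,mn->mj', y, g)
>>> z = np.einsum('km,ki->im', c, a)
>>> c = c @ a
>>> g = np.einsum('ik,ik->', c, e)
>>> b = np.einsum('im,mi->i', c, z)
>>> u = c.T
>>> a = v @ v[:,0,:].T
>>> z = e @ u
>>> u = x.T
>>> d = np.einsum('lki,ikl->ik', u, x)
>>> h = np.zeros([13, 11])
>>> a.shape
(5, 11, 5)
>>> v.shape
(5, 11, 13)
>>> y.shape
(17, 5)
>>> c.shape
(17, 5)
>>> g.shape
()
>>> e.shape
(17, 5)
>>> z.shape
(17, 17)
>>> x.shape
(3, 5, 3)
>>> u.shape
(3, 5, 3)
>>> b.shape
(17,)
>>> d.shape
(3, 5)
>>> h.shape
(13, 11)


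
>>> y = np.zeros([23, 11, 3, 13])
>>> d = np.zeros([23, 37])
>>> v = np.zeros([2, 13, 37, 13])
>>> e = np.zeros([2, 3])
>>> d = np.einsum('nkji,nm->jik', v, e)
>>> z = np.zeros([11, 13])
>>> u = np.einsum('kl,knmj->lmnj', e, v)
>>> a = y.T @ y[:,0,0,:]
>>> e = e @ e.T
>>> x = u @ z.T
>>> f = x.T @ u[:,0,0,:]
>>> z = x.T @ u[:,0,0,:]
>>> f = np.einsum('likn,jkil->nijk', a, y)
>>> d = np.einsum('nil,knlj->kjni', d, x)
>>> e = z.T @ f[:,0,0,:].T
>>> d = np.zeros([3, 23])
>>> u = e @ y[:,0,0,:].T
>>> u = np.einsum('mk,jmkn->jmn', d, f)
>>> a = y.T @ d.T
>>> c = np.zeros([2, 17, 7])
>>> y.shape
(23, 11, 3, 13)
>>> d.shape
(3, 23)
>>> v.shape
(2, 13, 37, 13)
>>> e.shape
(13, 37, 13, 13)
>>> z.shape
(11, 13, 37, 13)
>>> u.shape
(13, 3, 11)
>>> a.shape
(13, 3, 11, 3)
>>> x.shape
(3, 37, 13, 11)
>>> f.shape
(13, 3, 23, 11)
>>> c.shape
(2, 17, 7)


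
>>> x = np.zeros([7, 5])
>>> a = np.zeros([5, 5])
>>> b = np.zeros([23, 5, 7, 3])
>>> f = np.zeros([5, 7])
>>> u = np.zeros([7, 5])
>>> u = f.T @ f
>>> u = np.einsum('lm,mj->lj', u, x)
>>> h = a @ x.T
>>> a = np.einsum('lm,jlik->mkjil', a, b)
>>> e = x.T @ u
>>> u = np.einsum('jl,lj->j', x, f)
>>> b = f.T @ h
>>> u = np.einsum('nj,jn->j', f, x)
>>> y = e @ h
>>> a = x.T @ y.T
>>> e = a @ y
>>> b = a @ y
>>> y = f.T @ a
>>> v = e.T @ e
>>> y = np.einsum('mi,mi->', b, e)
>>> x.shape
(7, 5)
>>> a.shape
(5, 5)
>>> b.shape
(5, 7)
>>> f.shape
(5, 7)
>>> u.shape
(7,)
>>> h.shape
(5, 7)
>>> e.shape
(5, 7)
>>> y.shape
()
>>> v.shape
(7, 7)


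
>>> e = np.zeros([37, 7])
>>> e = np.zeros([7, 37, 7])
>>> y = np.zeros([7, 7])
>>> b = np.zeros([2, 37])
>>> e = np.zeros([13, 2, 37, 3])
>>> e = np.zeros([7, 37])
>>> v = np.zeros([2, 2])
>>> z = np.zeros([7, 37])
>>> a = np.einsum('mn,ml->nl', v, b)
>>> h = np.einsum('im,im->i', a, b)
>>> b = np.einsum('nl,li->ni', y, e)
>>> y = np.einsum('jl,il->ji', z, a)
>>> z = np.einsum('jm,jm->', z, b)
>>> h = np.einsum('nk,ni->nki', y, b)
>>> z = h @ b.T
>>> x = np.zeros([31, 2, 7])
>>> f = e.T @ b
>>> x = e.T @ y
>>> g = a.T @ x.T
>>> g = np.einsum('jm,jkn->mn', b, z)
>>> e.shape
(7, 37)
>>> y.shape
(7, 2)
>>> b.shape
(7, 37)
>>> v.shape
(2, 2)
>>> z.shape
(7, 2, 7)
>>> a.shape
(2, 37)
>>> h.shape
(7, 2, 37)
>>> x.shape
(37, 2)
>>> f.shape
(37, 37)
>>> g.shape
(37, 7)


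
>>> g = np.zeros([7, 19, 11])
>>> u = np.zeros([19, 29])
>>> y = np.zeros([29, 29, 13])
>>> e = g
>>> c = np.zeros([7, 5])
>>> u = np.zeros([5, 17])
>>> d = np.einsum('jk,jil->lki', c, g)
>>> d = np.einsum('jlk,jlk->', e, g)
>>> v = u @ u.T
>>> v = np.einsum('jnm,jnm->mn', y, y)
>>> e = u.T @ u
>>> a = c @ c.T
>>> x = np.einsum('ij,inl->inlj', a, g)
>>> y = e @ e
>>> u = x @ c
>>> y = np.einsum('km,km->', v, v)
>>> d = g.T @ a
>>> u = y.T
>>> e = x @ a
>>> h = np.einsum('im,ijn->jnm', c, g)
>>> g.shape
(7, 19, 11)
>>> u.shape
()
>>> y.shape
()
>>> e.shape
(7, 19, 11, 7)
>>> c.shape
(7, 5)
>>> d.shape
(11, 19, 7)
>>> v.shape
(13, 29)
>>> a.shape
(7, 7)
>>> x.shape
(7, 19, 11, 7)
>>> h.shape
(19, 11, 5)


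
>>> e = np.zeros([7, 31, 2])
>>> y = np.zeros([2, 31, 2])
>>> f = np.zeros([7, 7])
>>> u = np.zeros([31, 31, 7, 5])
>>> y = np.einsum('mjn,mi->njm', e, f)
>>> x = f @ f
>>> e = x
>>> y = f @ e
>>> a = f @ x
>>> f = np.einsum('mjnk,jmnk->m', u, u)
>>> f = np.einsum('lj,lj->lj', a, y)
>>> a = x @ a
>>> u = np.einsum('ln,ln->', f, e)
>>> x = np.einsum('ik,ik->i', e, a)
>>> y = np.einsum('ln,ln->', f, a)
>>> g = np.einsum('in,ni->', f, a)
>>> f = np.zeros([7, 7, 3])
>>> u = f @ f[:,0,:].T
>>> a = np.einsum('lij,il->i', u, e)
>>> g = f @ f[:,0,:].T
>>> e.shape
(7, 7)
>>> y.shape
()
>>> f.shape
(7, 7, 3)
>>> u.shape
(7, 7, 7)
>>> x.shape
(7,)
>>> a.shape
(7,)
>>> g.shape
(7, 7, 7)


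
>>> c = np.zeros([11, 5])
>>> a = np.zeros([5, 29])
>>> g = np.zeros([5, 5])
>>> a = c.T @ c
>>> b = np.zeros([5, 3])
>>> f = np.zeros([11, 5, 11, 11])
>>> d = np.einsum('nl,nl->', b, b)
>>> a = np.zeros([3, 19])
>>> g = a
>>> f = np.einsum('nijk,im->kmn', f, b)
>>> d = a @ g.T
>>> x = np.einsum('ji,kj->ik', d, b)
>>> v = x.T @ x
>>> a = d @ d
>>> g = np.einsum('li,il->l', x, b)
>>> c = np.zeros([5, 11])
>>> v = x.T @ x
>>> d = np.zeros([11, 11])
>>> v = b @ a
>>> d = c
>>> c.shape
(5, 11)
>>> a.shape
(3, 3)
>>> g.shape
(3,)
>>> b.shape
(5, 3)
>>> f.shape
(11, 3, 11)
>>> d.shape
(5, 11)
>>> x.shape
(3, 5)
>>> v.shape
(5, 3)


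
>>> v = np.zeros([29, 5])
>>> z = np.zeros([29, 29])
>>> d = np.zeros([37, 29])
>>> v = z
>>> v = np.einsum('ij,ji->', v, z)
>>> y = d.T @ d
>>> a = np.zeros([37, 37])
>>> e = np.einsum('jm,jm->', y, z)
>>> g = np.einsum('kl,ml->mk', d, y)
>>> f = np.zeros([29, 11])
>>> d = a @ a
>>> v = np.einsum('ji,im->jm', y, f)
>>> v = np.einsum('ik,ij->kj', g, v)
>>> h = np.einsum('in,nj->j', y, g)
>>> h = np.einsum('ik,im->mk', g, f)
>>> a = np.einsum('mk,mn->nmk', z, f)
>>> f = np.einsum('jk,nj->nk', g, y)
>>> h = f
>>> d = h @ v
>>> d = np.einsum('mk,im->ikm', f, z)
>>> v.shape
(37, 11)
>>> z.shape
(29, 29)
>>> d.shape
(29, 37, 29)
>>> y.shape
(29, 29)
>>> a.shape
(11, 29, 29)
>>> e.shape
()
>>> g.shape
(29, 37)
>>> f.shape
(29, 37)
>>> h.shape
(29, 37)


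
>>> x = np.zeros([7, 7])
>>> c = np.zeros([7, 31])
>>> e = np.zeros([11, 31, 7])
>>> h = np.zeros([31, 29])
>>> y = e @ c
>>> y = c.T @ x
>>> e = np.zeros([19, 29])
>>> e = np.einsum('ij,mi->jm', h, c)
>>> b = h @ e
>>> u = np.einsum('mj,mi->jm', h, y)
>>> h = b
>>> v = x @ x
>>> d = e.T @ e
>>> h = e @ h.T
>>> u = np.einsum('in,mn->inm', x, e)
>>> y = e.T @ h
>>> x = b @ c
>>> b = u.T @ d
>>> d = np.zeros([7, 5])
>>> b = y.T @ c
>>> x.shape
(31, 31)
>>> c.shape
(7, 31)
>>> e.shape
(29, 7)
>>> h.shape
(29, 31)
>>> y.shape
(7, 31)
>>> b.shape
(31, 31)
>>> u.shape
(7, 7, 29)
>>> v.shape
(7, 7)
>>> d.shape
(7, 5)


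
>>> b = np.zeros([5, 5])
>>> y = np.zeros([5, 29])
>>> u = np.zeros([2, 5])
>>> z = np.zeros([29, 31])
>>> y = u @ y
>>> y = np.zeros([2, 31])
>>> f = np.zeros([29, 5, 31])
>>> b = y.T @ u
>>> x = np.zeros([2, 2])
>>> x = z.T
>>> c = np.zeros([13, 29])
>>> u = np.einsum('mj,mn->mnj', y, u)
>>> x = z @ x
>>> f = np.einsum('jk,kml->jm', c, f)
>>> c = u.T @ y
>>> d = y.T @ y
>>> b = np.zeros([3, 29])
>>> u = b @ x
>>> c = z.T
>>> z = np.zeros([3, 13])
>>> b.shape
(3, 29)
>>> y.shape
(2, 31)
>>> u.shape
(3, 29)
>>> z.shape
(3, 13)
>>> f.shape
(13, 5)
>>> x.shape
(29, 29)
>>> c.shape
(31, 29)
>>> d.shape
(31, 31)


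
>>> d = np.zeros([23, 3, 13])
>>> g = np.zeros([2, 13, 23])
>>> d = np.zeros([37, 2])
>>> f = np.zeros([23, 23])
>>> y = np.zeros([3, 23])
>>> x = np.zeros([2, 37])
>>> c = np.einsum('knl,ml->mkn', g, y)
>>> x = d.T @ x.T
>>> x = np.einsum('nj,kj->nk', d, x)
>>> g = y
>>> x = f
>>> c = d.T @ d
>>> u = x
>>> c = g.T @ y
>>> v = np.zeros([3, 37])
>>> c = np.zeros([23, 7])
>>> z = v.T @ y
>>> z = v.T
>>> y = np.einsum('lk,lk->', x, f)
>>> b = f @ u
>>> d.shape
(37, 2)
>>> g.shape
(3, 23)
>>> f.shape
(23, 23)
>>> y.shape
()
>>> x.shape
(23, 23)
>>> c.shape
(23, 7)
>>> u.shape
(23, 23)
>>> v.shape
(3, 37)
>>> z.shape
(37, 3)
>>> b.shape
(23, 23)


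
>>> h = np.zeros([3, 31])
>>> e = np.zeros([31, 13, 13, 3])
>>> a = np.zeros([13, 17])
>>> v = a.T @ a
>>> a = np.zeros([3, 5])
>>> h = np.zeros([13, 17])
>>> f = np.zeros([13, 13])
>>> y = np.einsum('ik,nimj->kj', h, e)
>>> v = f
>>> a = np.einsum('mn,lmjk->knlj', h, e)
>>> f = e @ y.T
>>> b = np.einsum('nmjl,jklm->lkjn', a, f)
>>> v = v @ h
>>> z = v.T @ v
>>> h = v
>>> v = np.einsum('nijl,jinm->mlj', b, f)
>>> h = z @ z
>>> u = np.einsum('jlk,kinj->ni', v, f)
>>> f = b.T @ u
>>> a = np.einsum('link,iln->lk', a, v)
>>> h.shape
(17, 17)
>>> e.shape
(31, 13, 13, 3)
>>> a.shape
(3, 13)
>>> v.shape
(17, 3, 31)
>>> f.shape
(3, 31, 13, 13)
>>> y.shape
(17, 3)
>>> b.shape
(13, 13, 31, 3)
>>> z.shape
(17, 17)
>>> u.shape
(13, 13)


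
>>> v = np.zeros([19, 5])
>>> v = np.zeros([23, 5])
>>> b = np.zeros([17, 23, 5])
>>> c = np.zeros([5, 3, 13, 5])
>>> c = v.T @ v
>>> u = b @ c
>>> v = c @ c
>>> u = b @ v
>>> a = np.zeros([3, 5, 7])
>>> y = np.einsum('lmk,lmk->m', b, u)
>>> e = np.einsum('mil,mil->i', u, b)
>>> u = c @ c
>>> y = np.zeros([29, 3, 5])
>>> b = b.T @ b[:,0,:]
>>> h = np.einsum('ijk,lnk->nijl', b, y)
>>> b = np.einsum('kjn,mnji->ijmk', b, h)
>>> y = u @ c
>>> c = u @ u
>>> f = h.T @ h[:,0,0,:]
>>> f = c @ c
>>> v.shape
(5, 5)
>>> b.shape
(29, 23, 3, 5)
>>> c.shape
(5, 5)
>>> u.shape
(5, 5)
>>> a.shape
(3, 5, 7)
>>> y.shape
(5, 5)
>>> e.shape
(23,)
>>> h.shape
(3, 5, 23, 29)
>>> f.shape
(5, 5)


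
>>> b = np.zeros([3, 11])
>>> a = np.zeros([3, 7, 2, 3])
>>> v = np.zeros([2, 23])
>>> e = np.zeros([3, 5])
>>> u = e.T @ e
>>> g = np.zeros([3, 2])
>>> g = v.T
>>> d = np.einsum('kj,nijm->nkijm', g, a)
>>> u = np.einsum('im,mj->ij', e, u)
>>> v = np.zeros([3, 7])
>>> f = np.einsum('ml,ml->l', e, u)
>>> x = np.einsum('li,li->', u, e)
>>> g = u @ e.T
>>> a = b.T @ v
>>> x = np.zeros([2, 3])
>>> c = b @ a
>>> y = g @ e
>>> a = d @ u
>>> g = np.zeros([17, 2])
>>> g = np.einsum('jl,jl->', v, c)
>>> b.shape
(3, 11)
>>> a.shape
(3, 23, 7, 2, 5)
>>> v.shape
(3, 7)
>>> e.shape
(3, 5)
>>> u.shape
(3, 5)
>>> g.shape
()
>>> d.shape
(3, 23, 7, 2, 3)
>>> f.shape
(5,)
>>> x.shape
(2, 3)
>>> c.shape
(3, 7)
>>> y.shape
(3, 5)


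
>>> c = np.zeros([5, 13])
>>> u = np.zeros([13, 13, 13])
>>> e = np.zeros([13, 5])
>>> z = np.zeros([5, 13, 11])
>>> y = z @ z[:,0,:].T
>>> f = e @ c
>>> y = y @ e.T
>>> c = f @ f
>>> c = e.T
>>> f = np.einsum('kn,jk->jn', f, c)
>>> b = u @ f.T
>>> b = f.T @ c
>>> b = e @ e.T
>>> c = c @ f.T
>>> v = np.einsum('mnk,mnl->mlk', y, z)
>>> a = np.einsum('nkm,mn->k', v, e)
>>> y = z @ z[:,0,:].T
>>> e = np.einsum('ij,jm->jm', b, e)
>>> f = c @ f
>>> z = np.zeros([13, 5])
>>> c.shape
(5, 5)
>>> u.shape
(13, 13, 13)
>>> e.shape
(13, 5)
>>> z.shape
(13, 5)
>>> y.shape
(5, 13, 5)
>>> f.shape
(5, 13)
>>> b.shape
(13, 13)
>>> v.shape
(5, 11, 13)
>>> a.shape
(11,)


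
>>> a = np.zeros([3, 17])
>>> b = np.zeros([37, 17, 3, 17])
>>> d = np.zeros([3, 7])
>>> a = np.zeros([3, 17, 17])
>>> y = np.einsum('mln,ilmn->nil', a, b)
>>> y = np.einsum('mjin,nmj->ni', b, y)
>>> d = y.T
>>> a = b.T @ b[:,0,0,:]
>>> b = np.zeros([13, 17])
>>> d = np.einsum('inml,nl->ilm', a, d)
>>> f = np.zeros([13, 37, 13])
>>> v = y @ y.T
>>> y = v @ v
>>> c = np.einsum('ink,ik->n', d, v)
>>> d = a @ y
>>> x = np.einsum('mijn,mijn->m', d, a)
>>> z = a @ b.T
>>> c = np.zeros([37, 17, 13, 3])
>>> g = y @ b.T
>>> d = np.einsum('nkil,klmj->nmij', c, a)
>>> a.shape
(17, 3, 17, 17)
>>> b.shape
(13, 17)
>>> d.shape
(37, 17, 13, 17)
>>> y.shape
(17, 17)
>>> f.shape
(13, 37, 13)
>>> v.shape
(17, 17)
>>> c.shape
(37, 17, 13, 3)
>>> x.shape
(17,)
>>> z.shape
(17, 3, 17, 13)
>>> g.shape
(17, 13)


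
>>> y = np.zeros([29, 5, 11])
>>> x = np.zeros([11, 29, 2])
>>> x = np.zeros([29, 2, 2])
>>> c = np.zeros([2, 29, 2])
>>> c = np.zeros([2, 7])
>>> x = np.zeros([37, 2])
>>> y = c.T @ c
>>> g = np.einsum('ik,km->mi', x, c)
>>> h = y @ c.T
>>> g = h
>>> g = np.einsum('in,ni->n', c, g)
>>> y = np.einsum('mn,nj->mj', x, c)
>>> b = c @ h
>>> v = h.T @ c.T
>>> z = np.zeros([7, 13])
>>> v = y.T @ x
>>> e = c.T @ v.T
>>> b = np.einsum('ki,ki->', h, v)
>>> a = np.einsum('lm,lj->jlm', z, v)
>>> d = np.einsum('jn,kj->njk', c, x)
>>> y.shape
(37, 7)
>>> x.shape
(37, 2)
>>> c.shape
(2, 7)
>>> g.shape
(7,)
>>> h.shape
(7, 2)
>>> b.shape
()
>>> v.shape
(7, 2)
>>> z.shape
(7, 13)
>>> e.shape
(7, 7)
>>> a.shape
(2, 7, 13)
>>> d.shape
(7, 2, 37)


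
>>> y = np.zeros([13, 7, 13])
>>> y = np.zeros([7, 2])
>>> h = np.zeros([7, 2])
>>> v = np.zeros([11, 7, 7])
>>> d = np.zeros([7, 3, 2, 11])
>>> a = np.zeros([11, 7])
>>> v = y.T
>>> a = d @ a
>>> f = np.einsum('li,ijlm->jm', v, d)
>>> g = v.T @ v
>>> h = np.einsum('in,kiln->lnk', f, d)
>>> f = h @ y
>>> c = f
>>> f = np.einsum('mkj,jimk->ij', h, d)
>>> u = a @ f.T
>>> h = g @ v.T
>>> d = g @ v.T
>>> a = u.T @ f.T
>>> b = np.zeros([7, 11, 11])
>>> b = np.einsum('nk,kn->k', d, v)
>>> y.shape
(7, 2)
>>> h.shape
(7, 2)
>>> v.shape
(2, 7)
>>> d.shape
(7, 2)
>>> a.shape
(3, 2, 3, 3)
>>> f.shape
(3, 7)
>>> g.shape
(7, 7)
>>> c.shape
(2, 11, 2)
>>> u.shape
(7, 3, 2, 3)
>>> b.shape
(2,)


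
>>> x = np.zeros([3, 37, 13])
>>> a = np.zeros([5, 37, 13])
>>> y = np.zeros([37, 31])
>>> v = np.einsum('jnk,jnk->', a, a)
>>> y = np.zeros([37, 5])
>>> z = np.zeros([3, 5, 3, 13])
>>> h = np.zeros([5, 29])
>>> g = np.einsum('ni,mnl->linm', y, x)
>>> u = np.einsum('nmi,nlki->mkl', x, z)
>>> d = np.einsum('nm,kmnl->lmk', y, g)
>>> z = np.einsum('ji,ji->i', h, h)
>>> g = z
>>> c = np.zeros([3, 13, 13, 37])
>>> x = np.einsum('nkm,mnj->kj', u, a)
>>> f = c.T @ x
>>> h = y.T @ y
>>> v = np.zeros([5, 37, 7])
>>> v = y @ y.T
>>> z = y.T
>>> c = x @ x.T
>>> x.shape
(3, 13)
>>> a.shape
(5, 37, 13)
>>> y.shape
(37, 5)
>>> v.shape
(37, 37)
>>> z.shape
(5, 37)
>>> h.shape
(5, 5)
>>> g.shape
(29,)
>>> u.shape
(37, 3, 5)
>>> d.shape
(3, 5, 13)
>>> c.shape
(3, 3)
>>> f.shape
(37, 13, 13, 13)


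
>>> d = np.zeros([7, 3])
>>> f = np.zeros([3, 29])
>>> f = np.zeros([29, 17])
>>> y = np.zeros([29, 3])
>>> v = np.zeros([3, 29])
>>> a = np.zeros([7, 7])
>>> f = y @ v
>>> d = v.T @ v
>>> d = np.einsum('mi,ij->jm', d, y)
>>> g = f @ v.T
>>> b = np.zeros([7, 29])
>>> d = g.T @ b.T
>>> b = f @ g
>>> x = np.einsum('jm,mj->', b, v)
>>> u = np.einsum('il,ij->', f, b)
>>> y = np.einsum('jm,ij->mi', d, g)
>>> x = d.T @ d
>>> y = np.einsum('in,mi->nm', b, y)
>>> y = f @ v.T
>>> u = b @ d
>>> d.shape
(3, 7)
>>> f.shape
(29, 29)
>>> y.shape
(29, 3)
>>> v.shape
(3, 29)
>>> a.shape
(7, 7)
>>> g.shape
(29, 3)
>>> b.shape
(29, 3)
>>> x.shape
(7, 7)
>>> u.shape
(29, 7)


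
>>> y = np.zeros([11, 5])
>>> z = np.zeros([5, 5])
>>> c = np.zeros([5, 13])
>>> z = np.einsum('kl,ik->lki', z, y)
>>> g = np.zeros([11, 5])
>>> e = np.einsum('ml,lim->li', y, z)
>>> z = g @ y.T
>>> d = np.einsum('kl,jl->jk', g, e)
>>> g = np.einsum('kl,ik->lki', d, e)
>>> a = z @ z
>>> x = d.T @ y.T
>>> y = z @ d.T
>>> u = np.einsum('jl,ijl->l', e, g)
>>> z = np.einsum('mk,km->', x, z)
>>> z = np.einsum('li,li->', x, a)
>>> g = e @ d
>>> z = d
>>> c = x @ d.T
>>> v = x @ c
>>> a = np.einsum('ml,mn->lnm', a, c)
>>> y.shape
(11, 5)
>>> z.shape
(5, 11)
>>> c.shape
(11, 5)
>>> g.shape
(5, 11)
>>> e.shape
(5, 5)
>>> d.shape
(5, 11)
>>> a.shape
(11, 5, 11)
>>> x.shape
(11, 11)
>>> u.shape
(5,)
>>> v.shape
(11, 5)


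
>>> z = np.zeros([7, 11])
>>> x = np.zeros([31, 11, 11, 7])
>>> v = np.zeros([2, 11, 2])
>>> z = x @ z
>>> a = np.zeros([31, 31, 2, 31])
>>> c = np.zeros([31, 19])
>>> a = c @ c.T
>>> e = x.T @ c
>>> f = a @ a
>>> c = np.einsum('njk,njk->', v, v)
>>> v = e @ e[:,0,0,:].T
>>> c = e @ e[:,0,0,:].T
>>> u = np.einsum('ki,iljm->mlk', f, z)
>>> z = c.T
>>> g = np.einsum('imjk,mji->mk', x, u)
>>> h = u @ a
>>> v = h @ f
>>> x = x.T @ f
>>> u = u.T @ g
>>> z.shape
(7, 11, 11, 7)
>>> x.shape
(7, 11, 11, 31)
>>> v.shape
(11, 11, 31)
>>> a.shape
(31, 31)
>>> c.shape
(7, 11, 11, 7)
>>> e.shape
(7, 11, 11, 19)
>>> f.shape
(31, 31)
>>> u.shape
(31, 11, 7)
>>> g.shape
(11, 7)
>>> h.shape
(11, 11, 31)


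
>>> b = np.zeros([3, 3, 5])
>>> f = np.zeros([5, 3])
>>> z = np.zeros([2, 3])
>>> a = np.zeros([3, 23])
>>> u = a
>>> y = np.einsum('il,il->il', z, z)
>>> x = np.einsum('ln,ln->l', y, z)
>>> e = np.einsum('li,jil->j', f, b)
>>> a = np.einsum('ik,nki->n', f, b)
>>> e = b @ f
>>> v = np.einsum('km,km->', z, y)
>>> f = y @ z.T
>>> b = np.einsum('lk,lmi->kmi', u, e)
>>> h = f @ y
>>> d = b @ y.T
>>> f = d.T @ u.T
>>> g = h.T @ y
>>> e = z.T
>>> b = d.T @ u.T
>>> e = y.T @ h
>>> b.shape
(2, 3, 3)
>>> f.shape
(2, 3, 3)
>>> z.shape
(2, 3)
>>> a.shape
(3,)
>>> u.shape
(3, 23)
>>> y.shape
(2, 3)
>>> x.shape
(2,)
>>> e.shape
(3, 3)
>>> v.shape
()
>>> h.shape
(2, 3)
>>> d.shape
(23, 3, 2)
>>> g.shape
(3, 3)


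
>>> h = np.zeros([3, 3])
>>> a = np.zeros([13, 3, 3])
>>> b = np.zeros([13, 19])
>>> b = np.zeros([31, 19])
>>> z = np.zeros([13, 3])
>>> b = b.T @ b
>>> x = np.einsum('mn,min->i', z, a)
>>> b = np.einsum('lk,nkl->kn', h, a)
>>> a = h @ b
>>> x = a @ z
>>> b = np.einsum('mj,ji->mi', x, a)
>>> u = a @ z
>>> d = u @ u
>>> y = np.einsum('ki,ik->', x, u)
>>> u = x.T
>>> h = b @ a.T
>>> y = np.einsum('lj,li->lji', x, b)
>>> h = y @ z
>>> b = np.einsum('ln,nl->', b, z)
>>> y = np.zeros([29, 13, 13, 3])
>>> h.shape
(3, 3, 3)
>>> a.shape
(3, 13)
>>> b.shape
()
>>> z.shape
(13, 3)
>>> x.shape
(3, 3)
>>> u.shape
(3, 3)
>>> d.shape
(3, 3)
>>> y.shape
(29, 13, 13, 3)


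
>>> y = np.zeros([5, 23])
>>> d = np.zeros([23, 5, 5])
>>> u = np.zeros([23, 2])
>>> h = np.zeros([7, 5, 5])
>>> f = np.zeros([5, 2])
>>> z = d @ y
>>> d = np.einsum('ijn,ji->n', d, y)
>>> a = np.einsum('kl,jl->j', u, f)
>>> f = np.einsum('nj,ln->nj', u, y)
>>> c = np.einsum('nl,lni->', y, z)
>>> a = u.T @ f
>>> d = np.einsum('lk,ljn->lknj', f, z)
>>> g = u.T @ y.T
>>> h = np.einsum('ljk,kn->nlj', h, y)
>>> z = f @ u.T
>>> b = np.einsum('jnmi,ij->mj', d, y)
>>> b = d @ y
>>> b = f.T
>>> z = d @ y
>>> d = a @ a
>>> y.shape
(5, 23)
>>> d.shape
(2, 2)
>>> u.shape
(23, 2)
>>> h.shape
(23, 7, 5)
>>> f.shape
(23, 2)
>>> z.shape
(23, 2, 23, 23)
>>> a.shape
(2, 2)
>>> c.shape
()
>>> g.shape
(2, 5)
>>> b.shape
(2, 23)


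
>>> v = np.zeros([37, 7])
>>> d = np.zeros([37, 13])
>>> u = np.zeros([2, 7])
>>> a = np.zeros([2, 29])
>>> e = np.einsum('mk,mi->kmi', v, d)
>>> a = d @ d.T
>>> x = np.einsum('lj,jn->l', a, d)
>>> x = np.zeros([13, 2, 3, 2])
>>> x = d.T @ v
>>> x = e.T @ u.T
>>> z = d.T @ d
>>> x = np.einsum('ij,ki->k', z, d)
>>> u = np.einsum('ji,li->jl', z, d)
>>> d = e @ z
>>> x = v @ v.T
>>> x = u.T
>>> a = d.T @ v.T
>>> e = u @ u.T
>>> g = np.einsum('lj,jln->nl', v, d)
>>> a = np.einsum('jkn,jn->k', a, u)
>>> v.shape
(37, 7)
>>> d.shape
(7, 37, 13)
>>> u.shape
(13, 37)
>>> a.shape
(37,)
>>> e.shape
(13, 13)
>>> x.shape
(37, 13)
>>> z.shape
(13, 13)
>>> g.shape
(13, 37)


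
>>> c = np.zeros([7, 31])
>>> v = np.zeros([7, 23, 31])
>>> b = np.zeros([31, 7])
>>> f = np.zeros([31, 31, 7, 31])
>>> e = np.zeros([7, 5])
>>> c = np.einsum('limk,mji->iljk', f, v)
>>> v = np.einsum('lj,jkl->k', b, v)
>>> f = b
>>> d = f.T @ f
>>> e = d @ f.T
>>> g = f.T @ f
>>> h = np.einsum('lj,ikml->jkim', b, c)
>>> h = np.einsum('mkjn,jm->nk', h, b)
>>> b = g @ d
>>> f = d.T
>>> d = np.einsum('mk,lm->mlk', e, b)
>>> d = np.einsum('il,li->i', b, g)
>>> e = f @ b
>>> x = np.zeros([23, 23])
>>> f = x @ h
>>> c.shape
(31, 31, 23, 31)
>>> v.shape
(23,)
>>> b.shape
(7, 7)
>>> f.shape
(23, 31)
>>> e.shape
(7, 7)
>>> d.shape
(7,)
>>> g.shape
(7, 7)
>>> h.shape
(23, 31)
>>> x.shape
(23, 23)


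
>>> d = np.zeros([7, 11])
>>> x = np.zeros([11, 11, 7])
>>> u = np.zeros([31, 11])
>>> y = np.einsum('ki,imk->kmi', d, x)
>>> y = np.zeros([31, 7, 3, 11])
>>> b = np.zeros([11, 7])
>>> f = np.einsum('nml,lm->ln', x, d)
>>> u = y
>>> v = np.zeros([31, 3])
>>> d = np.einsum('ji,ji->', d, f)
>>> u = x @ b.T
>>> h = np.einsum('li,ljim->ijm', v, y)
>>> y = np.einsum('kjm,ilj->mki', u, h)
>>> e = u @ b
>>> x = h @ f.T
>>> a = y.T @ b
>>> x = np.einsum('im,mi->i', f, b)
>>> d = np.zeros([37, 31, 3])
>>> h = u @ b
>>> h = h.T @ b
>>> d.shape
(37, 31, 3)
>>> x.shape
(7,)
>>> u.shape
(11, 11, 11)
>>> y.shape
(11, 11, 3)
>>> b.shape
(11, 7)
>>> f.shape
(7, 11)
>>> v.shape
(31, 3)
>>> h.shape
(7, 11, 7)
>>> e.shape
(11, 11, 7)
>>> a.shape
(3, 11, 7)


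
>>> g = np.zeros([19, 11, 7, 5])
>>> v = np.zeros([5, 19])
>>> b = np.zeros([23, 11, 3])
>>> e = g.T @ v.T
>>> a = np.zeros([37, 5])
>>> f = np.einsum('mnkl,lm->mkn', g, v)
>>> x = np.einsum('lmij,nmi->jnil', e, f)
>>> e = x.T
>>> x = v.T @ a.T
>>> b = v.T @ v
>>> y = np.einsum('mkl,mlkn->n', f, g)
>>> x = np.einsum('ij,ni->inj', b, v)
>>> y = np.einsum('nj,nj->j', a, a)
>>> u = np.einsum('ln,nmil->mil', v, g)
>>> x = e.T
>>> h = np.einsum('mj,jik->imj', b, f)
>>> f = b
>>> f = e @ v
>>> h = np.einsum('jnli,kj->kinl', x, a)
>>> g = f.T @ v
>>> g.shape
(19, 19, 11, 19)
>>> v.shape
(5, 19)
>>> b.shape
(19, 19)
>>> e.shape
(5, 11, 19, 5)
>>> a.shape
(37, 5)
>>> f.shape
(5, 11, 19, 19)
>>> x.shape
(5, 19, 11, 5)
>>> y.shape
(5,)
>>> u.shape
(11, 7, 5)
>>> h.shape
(37, 5, 19, 11)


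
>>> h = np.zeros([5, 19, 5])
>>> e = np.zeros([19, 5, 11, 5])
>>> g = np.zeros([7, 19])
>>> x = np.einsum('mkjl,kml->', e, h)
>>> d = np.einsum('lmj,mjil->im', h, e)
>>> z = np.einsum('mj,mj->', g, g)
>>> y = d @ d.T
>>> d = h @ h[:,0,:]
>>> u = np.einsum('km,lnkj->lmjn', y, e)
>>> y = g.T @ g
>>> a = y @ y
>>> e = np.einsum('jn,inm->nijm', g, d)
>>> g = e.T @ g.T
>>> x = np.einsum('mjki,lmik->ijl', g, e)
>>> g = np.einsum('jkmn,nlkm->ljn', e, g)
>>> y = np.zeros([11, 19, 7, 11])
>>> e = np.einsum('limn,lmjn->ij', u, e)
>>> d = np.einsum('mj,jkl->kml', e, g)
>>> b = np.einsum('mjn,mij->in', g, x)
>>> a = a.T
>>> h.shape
(5, 19, 5)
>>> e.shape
(11, 7)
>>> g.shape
(7, 19, 5)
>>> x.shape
(7, 7, 19)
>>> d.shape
(19, 11, 5)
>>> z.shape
()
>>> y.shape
(11, 19, 7, 11)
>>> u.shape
(19, 11, 5, 5)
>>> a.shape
(19, 19)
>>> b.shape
(7, 5)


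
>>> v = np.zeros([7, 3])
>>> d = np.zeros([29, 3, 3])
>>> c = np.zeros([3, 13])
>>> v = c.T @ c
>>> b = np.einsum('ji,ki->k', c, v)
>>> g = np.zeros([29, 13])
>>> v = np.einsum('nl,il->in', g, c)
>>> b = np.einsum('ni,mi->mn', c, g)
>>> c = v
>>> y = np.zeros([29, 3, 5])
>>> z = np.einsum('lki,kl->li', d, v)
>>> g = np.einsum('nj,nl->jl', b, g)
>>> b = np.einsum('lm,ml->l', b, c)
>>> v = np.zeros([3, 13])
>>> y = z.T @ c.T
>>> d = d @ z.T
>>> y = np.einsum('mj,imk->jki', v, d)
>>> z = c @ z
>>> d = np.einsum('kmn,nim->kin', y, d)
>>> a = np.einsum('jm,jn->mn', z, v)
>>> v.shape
(3, 13)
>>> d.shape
(13, 3, 29)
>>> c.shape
(3, 29)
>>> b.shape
(29,)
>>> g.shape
(3, 13)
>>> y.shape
(13, 29, 29)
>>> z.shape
(3, 3)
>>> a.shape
(3, 13)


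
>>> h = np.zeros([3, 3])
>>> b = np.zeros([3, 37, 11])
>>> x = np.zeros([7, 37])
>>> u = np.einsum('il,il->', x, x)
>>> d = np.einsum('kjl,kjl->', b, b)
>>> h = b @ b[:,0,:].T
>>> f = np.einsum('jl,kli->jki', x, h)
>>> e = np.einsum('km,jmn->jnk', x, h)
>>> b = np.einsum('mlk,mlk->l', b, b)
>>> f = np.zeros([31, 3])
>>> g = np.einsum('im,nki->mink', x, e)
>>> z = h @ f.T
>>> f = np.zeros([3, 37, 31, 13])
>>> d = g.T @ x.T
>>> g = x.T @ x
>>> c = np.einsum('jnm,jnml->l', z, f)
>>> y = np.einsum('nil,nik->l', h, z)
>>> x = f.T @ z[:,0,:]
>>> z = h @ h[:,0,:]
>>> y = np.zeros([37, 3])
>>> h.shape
(3, 37, 3)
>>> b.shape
(37,)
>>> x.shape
(13, 31, 37, 31)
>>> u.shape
()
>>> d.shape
(3, 3, 7, 7)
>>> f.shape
(3, 37, 31, 13)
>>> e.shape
(3, 3, 7)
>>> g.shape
(37, 37)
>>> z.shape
(3, 37, 3)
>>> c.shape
(13,)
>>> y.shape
(37, 3)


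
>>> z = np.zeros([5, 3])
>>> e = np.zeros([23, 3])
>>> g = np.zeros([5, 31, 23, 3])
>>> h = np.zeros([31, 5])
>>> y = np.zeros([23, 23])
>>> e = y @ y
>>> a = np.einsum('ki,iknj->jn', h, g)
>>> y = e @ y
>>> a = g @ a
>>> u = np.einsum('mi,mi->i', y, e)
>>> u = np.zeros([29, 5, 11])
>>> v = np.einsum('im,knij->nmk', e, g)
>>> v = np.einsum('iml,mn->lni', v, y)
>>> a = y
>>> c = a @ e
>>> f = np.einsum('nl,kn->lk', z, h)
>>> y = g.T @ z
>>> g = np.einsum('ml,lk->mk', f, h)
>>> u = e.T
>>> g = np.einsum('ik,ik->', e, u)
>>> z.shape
(5, 3)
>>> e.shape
(23, 23)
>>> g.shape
()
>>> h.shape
(31, 5)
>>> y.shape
(3, 23, 31, 3)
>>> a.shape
(23, 23)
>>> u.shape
(23, 23)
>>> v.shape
(5, 23, 31)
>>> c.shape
(23, 23)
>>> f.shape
(3, 31)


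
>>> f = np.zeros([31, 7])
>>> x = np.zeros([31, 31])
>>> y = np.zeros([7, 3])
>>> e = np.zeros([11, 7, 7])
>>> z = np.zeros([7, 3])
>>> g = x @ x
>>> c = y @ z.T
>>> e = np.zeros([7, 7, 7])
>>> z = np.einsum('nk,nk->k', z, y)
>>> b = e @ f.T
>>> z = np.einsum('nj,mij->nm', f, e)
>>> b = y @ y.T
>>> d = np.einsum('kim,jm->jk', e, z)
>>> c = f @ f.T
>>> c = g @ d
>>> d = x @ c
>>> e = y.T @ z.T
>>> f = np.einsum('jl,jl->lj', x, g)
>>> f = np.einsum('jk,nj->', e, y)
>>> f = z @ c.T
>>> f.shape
(31, 31)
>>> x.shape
(31, 31)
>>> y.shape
(7, 3)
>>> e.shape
(3, 31)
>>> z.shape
(31, 7)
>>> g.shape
(31, 31)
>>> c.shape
(31, 7)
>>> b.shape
(7, 7)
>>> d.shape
(31, 7)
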